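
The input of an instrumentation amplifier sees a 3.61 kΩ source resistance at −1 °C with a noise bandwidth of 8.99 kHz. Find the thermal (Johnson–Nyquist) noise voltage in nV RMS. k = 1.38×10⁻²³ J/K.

698 nV

T = −1 °C + 273.15 = 272.15 K
V_n = √(4kTRB)
4kTRB = 4 × 1.38×10⁻²³ × 272.15 × 3.61×10³ × 8.99×10³ = 4.88×10⁻¹³ V²
V_n = √(4.88×10⁻¹³) = 6.98×10⁻⁷ V = 698 nV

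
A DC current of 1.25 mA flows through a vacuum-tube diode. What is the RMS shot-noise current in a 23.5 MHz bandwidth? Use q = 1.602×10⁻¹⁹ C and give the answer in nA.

97.0 nA

I_n = √(2qI·B)
2qI·B = 2 × 1.602×10⁻¹⁹ × 1.25×10⁻³ × 2.35×10⁷ = 9.41×10⁻¹⁵ A²
I_n = √(9.41×10⁻¹⁵) = 9.70×10⁻⁸ A = 97.0 nA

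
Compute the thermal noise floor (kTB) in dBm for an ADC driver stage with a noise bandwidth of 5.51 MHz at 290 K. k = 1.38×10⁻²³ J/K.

−106.6 dBm

P_n = kTB = 1.38×10⁻²³ × 290 × 5.51×10⁶ = 2.21×10⁻¹⁴ W
In dBm: 10 log₁₀(2.21×10⁻¹⁴ / 10⁻³) = −106.6 dBm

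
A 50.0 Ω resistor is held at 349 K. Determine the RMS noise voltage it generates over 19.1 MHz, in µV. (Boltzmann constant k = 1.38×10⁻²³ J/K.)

V_n = √(4kTRB)
4kTRB = 4 × 1.38×10⁻²³ × 349 × 5.00×10¹ × 1.91×10⁷ = 1.84×10⁻¹¹ V²
V_n = √(1.84×10⁻¹¹) = 4.29×10⁻⁶ V = 4.29 µV

4.29 µV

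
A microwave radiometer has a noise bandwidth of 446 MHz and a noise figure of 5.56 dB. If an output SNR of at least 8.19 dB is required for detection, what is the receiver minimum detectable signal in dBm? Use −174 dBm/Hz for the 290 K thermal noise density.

Sensitivity = −174 + 10 log₁₀(B) + NF + SNR_min
= −174 + 86.49 + 5.56 + 8.19
= −73.76 dBm → −73.8 dBm

−73.8 dBm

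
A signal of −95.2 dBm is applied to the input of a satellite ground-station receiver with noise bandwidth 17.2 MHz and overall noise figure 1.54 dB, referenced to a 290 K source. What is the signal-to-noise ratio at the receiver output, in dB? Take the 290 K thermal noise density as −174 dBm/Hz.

4.9 dB

Noise floor: N = −174 + 10 log₁₀(B) + NF
10 log₁₀(1.72×10⁷) = 72.36 dB
N = −174 + 72.36 + 1.54 = −100.10 dBm
SNR = P_sig − N = −95.2 − (−100.10) = 4.90 dB → 4.9 dB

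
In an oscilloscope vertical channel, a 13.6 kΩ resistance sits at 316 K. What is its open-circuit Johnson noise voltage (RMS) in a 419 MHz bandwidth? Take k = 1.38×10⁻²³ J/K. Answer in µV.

V_n = √(4kTRB)
4kTRB = 4 × 1.38×10⁻²³ × 316 × 1.36×10⁴ × 4.19×10⁸ = 9.94×10⁻⁸ V²
V_n = √(9.94×10⁻⁸) = 3.15×10⁻⁴ V = 315 µV

315 µV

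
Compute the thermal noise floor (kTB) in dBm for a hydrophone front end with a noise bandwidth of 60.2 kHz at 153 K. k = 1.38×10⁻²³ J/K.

−129.0 dBm

P_n = kTB = 1.38×10⁻²³ × 153 × 6.02×10⁴ = 1.27×10⁻¹⁶ W
In dBm: 10 log₁₀(1.27×10⁻¹⁶ / 10⁻³) = −129.0 dBm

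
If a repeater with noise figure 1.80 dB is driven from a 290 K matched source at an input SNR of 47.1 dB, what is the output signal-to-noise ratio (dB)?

45.30 dB

By definition F = SNR_in/SNR_out, so in dB: SNR_out = SNR_in − NF
SNR_out = 47.1 − 1.80 = 45.30 dB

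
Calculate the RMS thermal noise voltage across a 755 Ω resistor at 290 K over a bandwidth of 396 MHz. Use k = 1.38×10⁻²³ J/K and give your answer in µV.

V_n = √(4kTRB)
4kTRB = 4 × 1.38×10⁻²³ × 290 × 7.55×10² × 3.96×10⁸ = 4.79×10⁻⁹ V²
V_n = √(4.79×10⁻⁹) = 6.92×10⁻⁵ V = 69.2 µV

69.2 µV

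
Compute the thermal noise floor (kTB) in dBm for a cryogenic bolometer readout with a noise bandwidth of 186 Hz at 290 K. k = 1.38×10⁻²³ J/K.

−151.3 dBm

P_n = kTB = 1.38×10⁻²³ × 290 × 1.86×10² = 7.44×10⁻¹⁹ W
In dBm: 10 log₁₀(7.44×10⁻¹⁹ / 10⁻³) = −151.3 dBm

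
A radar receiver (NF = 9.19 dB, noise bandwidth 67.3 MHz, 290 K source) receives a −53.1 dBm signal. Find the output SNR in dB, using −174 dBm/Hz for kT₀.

Noise floor: N = −174 + 10 log₁₀(B) + NF
10 log₁₀(6.73×10⁷) = 78.28 dB
N = −174 + 78.28 + 9.19 = −86.53 dBm
SNR = P_sig − N = −53.1 − (−86.53) = 33.43 dB → 33.4 dB

33.4 dB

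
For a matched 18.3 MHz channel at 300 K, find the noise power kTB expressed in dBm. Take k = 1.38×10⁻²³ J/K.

−101.2 dBm

P_n = kTB = 1.38×10⁻²³ × 300 × 1.83×10⁷ = 7.58×10⁻¹⁴ W
In dBm: 10 log₁₀(7.58×10⁻¹⁴ / 10⁻³) = −101.2 dBm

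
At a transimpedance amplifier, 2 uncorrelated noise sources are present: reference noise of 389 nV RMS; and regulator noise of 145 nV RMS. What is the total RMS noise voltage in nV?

415 nV

Uncorrelated sources add in power (mean-square): V_tot = √(ΣV_i²)
V_tot = √[(3.89×10⁻⁷)² + (1.45×10⁻⁷)²] = 4.15×10⁻⁷ V = 415 nV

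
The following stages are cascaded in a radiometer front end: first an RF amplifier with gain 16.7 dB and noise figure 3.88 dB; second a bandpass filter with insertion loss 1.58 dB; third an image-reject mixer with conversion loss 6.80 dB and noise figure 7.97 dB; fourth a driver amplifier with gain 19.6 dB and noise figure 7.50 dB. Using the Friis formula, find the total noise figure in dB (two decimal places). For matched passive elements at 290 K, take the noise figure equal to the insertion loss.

5.18 dB

Convert to linear (a loss of L dB is a gain of −L dB): F_i = 10^(NF_i/10), G_i = 10^(G_i,dB/10)
  Stage 1: F_1 = 10^(3.88/10) = 2.443, G_1 = 10^(16.7/10) = 46.77
  Stage 2: F_2 = 10^(1.58/10) = 1.439, G_2 = 10^(−1.58/10) = 0.6950
  Stage 3: F_3 = 10^(7.97/10) = 6.266, G_3 = 10^(−6.80/10) = 0.2089
  Stage 4: F_4 = 10^(7.50/10) = 5.623, G_4 = 10^(19.6/10) = 91.20
Friis cascade:
  F = 2.443 + (1.439 − 1)/46.77 + (6.266 − 1)/32.51 + (5.623 − 1)/6.792 = 3.296
NF = 10 log₁₀(3.296) = 5.18 dB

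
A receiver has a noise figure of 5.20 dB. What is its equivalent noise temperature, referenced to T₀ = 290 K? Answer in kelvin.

670 K

F = 10^(5.20/10) = 3.31131
T_e = (F − 1)·T₀ = (3.31131 − 1) × 290 = 670 K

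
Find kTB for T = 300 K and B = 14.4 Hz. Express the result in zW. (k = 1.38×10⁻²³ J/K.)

59.6 zW

P_n = kTB = 1.38×10⁻²³ × 300 × 1.44×10¹ = 5.96×10⁻²⁰ W = 59.6 zW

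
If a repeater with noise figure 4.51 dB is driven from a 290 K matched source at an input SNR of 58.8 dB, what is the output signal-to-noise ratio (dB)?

By definition F = SNR_in/SNR_out, so in dB: SNR_out = SNR_in − NF
SNR_out = 58.8 − 4.51 = 54.29 dB

54.29 dB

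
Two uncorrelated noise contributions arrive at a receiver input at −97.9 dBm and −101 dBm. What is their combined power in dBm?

Convert to linear, add, convert back:
P₁ = 1.62×10⁻¹³ W, P₂ = 7.94×10⁻¹⁴ W
P_tot = 2.42×10⁻¹³ W → 10 log₁₀(P_tot / 10⁻³) = −96.2 dBm

−96.2 dBm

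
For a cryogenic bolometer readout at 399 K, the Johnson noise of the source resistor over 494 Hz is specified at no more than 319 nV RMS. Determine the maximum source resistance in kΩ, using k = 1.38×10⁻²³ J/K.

9.35 kΩ

Johnson–Nyquist: V_n = √(4kTRB) ⇒ R = V_n² / (4kTB)
4kTB = 4 × 1.38×10⁻²³ × 399 × 4.94×10² = 1.09×10⁻¹⁷
R = (3.19×10⁻⁷)² / 1.09×10⁻¹⁷ = 9.35×10³ Ω = 9.35 kΩ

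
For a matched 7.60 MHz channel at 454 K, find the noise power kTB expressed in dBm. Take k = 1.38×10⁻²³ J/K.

−103.2 dBm

P_n = kTB = 1.38×10⁻²³ × 454 × 7.60×10⁶ = 4.76×10⁻¹⁴ W
In dBm: 10 log₁₀(4.76×10⁻¹⁴ / 10⁻³) = −103.2 dBm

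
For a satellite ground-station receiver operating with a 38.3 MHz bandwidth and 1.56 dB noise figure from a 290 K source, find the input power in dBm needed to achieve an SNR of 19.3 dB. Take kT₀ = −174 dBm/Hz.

Sensitivity = −174 + 10 log₁₀(B) + NF + SNR_min
= −174 + 75.83 + 1.56 + 19.3
= −77.31 dBm → −77.3 dBm

−77.3 dBm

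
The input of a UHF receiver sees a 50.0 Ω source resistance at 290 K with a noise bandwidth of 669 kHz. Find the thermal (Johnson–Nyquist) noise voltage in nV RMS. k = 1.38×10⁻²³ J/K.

732 nV

V_n = √(4kTRB)
4kTRB = 4 × 1.38×10⁻²³ × 290 × 5.00×10¹ × 6.69×10⁵ = 5.35×10⁻¹³ V²
V_n = √(5.35×10⁻¹³) = 7.32×10⁻⁷ V = 732 nV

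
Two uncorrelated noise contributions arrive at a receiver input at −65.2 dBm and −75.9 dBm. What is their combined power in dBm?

Convert to linear, add, convert back:
P₁ = 3.02×10⁻¹⁰ W, P₂ = 2.57×10⁻¹¹ W
P_tot = 3.28×10⁻¹⁰ W → 10 log₁₀(P_tot / 10⁻³) = −64.8 dBm

−64.8 dBm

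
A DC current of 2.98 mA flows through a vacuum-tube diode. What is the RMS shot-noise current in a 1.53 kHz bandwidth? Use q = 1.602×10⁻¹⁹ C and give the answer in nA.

I_n = √(2qI·B)
2qI·B = 2 × 1.602×10⁻¹⁹ × 2.98×10⁻³ × 1.53×10³ = 1.46×10⁻¹⁸ A²
I_n = √(1.46×10⁻¹⁸) = 1.21×10⁻⁹ A = 1.21 nA

1.21 nA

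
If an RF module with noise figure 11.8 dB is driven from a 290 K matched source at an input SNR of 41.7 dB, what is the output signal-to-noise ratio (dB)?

By definition F = SNR_in/SNR_out, so in dB: SNR_out = SNR_in − NF
SNR_out = 41.7 − 11.8 = 29.9 dB

29.9 dB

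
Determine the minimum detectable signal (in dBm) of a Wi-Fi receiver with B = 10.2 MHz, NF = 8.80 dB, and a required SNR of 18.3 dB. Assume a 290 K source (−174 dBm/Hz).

−76.8 dBm

Sensitivity = −174 + 10 log₁₀(B) + NF + SNR_min
= −174 + 70.09 + 8.80 + 18.3
= −76.81 dBm → −76.8 dBm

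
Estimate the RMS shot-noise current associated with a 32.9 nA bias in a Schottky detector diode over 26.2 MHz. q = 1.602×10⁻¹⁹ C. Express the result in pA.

526 pA

I_n = √(2qI·B)
2qI·B = 2 × 1.602×10⁻¹⁹ × 3.29×10⁻⁸ × 2.62×10⁷ = 2.76×10⁻¹⁹ A²
I_n = √(2.76×10⁻¹⁹) = 5.26×10⁻¹⁰ A = 526 pA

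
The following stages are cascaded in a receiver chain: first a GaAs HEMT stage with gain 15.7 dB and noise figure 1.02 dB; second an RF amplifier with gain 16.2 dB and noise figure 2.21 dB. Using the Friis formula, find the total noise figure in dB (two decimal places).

Convert to linear (a loss of L dB is a gain of −L dB): F_i = 10^(NF_i/10), G_i = 10^(G_i,dB/10)
  Stage 1: F_1 = 10^(1.02/10) = 1.265, G_1 = 10^(15.7/10) = 37.15
  Stage 2: F_2 = 10^(2.21/10) = 1.663, G_2 = 10^(16.2/10) = 41.69
Friis cascade:
  F = 1.265 + (1.663 − 1)/37.15 = 1.283
NF = 10 log₁₀(1.283) = 1.08 dB

1.08 dB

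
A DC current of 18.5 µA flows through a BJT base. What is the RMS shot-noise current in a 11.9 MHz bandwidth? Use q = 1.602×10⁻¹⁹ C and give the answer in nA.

8.40 nA

I_n = √(2qI·B)
2qI·B = 2 × 1.602×10⁻¹⁹ × 1.85×10⁻⁵ × 1.19×10⁷ = 7.05×10⁻¹⁷ A²
I_n = √(7.05×10⁻¹⁷) = 8.40×10⁻⁹ A = 8.40 nA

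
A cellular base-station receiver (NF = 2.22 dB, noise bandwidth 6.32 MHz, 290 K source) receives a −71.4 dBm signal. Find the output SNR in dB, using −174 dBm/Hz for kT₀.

32.4 dB

Noise floor: N = −174 + 10 log₁₀(B) + NF
10 log₁₀(6.32×10⁶) = 68.01 dB
N = −174 + 68.01 + 2.22 = −103.77 dBm
SNR = P_sig − N = −71.4 − (−103.77) = 32.37 dB → 32.4 dB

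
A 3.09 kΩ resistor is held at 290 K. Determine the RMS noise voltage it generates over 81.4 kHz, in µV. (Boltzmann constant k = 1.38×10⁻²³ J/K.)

2.01 µV

V_n = √(4kTRB)
4kTRB = 4 × 1.38×10⁻²³ × 290 × 3.09×10³ × 8.14×10⁴ = 4.03×10⁻¹² V²
V_n = √(4.03×10⁻¹²) = 2.01×10⁻⁶ V = 2.01 µV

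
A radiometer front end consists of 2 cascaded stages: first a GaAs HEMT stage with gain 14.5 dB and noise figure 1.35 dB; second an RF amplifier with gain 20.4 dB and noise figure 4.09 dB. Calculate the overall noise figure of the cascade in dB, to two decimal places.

Convert to linear (a loss of L dB is a gain of −L dB): F_i = 10^(NF_i/10), G_i = 10^(G_i,dB/10)
  Stage 1: F_1 = 10^(1.35/10) = 1.365, G_1 = 10^(14.5/10) = 28.18
  Stage 2: F_2 = 10^(4.09/10) = 2.564, G_2 = 10^(20.4/10) = 109.6
Friis cascade:
  F = 1.365 + (2.564 − 1)/28.18 = 1.420
NF = 10 log₁₀(1.420) = 1.52 dB

1.52 dB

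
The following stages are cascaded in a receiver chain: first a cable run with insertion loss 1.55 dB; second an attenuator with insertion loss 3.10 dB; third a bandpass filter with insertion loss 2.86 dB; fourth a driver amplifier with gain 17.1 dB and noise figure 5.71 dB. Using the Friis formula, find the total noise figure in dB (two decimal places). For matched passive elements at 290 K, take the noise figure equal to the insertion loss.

Convert to linear (a loss of L dB is a gain of −L dB): F_i = 10^(NF_i/10), G_i = 10^(G_i,dB/10)
  Stage 1: F_1 = 10^(1.55/10) = 1.429, G_1 = 10^(−1.55/10) = 0.6998
  Stage 2: F_2 = 10^(3.10/10) = 2.042, G_2 = 10^(−3.10/10) = 0.4898
  Stage 3: F_3 = 10^(2.86/10) = 1.932, G_3 = 10^(−2.86/10) = 0.5176
  Stage 4: F_4 = 10^(5.71/10) = 3.724, G_4 = 10^(17.1/10) = 51.29
Friis cascade:
  F = 1.429 + (2.042 − 1)/0.6998 + (1.932 − 1)/0.3428 + (3.724 − 1)/0.1774 = 20.99
NF = 10 log₁₀(20.99) = 13.22 dB

13.22 dB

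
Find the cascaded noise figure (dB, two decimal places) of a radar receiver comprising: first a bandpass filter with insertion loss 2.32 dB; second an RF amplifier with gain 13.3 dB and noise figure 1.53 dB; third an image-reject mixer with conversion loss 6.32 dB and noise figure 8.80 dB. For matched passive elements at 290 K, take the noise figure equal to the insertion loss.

Convert to linear (a loss of L dB is a gain of −L dB): F_i = 10^(NF_i/10), G_i = 10^(G_i,dB/10)
  Stage 1: F_1 = 10^(2.32/10) = 1.706, G_1 = 10^(−2.32/10) = 0.5861
  Stage 2: F_2 = 10^(1.53/10) = 1.422, G_2 = 10^(13.3/10) = 21.38
  Stage 3: F_3 = 10^(8.80/10) = 7.586, G_3 = 10^(−6.32/10) = 0.2333
Friis cascade:
  F = 1.706 + (1.422 − 1)/0.5861 + (7.586 − 1)/12.53 = 2.952
NF = 10 log₁₀(2.952) = 4.70 dB

4.70 dB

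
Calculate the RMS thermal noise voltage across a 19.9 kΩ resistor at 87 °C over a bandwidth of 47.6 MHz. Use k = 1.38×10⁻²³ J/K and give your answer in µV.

T = 87 °C + 273.15 = 360.15 K
V_n = √(4kTRB)
4kTRB = 4 × 1.38×10⁻²³ × 360.15 × 1.99×10⁴ × 4.76×10⁷ = 1.88×10⁻⁸ V²
V_n = √(1.88×10⁻⁸) = 1.37×10⁻⁴ V = 137 µV

137 µV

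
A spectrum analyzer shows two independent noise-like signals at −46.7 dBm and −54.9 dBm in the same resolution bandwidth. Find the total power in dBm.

Convert to linear, add, convert back:
P₁ = 2.14×10⁻⁸ W, P₂ = 3.24×10⁻⁹ W
P_tot = 2.46×10⁻⁸ W → 10 log₁₀(P_tot / 10⁻³) = −46.1 dBm

−46.1 dBm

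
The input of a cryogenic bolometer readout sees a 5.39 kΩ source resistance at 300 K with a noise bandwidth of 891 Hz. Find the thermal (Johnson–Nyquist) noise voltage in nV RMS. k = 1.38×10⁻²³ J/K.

V_n = √(4kTRB)
4kTRB = 4 × 1.38×10⁻²³ × 300 × 5.39×10³ × 8.91×10² = 7.95×10⁻¹⁴ V²
V_n = √(7.95×10⁻¹⁴) = 2.82×10⁻⁷ V = 282 nV

282 nV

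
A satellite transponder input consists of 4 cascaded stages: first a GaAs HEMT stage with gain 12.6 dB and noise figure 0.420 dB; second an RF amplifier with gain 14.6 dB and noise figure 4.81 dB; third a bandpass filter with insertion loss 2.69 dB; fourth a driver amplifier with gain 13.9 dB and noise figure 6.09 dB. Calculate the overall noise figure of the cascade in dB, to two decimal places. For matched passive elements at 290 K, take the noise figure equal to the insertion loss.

Convert to linear (a loss of L dB is a gain of −L dB): F_i = 10^(NF_i/10), G_i = 10^(G_i,dB/10)
  Stage 1: F_1 = 10^(0.420/10) = 1.102, G_1 = 10^(12.6/10) = 18.20
  Stage 2: F_2 = 10^(4.81/10) = 3.027, G_2 = 10^(14.6/10) = 28.84
  Stage 3: F_3 = 10^(2.69/10) = 1.858, G_3 = 10^(−2.69/10) = 0.5383
  Stage 4: F_4 = 10^(6.09/10) = 4.064, G_4 = 10^(13.9/10) = 24.55
Friis cascade:
  F = 1.102 + (3.027 − 1)/18.20 + (1.858 − 1)/524.8 + (4.064 − 1)/282.5 = 1.225
NF = 10 log₁₀(1.225) = 0.88 dB

0.88 dB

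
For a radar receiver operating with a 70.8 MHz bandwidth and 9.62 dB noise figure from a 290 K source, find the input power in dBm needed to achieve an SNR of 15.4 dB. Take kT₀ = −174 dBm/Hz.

−70.5 dBm

Sensitivity = −174 + 10 log₁₀(B) + NF + SNR_min
= −174 + 78.5 + 9.62 + 15.4
= −70.48 dBm → −70.5 dBm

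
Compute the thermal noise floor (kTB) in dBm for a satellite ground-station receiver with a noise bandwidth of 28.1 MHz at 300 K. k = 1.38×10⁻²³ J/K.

−99.3 dBm

P_n = kTB = 1.38×10⁻²³ × 300 × 2.81×10⁷ = 1.16×10⁻¹³ W
In dBm: 10 log₁₀(1.16×10⁻¹³ / 10⁻³) = −99.3 dBm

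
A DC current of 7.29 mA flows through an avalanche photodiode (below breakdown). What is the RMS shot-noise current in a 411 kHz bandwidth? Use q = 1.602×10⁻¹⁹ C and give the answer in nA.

I_n = √(2qI·B)
2qI·B = 2 × 1.602×10⁻¹⁹ × 7.29×10⁻³ × 4.11×10⁵ = 9.60×10⁻¹⁶ A²
I_n = √(9.60×10⁻¹⁶) = 3.10×10⁻⁸ A = 31.0 nA

31.0 nA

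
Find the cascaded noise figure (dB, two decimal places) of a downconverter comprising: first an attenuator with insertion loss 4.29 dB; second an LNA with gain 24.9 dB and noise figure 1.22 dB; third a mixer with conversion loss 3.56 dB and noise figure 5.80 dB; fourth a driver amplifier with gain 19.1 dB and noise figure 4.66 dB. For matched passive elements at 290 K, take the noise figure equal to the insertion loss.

Convert to linear (a loss of L dB is a gain of −L dB): F_i = 10^(NF_i/10), G_i = 10^(G_i,dB/10)
  Stage 1: F_1 = 10^(4.29/10) = 2.685, G_1 = 10^(−4.29/10) = 0.3724
  Stage 2: F_2 = 10^(1.22/10) = 1.324, G_2 = 10^(24.9/10) = 309.0
  Stage 3: F_3 = 10^(5.80/10) = 3.802, G_3 = 10^(−3.56/10) = 0.4406
  Stage 4: F_4 = 10^(4.66/10) = 2.924, G_4 = 10^(19.1/10) = 81.28
Friis cascade:
  F = 2.685 + (1.324 − 1)/0.3724 + (3.802 − 1)/115.1 + (2.924 − 1)/50.70 = 3.619
NF = 10 log₁₀(3.619) = 5.59 dB

5.59 dB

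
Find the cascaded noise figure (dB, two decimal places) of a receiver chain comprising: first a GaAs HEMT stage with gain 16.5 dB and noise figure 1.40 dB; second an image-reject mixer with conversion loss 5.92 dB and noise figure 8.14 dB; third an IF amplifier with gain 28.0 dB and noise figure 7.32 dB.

2.76 dB

Convert to linear (a loss of L dB is a gain of −L dB): F_i = 10^(NF_i/10), G_i = 10^(G_i,dB/10)
  Stage 1: F_1 = 10^(1.40/10) = 1.380, G_1 = 10^(16.5/10) = 44.67
  Stage 2: F_2 = 10^(8.14/10) = 6.516, G_2 = 10^(−5.92/10) = 0.2559
  Stage 3: F_3 = 10^(7.32/10) = 5.395, G_3 = 10^(28.0/10) = 631.0
Friis cascade:
  F = 1.380 + (6.516 − 1)/44.67 + (5.395 − 1)/11.43 = 1.888
NF = 10 log₁₀(1.888) = 2.76 dB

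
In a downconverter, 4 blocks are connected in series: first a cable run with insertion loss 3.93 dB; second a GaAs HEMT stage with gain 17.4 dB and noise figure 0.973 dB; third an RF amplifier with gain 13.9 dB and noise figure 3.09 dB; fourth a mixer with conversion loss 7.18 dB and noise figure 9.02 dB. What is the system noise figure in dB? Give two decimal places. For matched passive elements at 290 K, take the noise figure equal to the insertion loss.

4.99 dB

Convert to linear (a loss of L dB is a gain of −L dB): F_i = 10^(NF_i/10), G_i = 10^(G_i,dB/10)
  Stage 1: F_1 = 10^(3.93/10) = 2.472, G_1 = 10^(−3.93/10) = 0.4046
  Stage 2: F_2 = 10^(0.973/10) = 1.251, G_2 = 10^(17.4/10) = 54.95
  Stage 3: F_3 = 10^(3.09/10) = 2.037, G_3 = 10^(13.9/10) = 24.55
  Stage 4: F_4 = 10^(9.02/10) = 7.980, G_4 = 10^(−7.18/10) = 0.1914
Friis cascade:
  F = 2.472 + (1.251 − 1)/0.4046 + (2.037 − 1)/22.23 + (7.980 − 1)/545.8 = 3.152
NF = 10 log₁₀(3.152) = 4.99 dB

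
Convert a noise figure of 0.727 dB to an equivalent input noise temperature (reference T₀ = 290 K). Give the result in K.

F = 10^(0.727/10) = 1.18222
T_e = (F − 1)·T₀ = (1.18222 − 1) × 290 = 52.8 K

52.8 K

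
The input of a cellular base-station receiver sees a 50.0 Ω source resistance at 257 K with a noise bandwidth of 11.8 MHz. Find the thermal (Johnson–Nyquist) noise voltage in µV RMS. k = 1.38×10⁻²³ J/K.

2.89 µV

V_n = √(4kTRB)
4kTRB = 4 × 1.38×10⁻²³ × 257 × 5.00×10¹ × 1.18×10⁷ = 8.37×10⁻¹² V²
V_n = √(8.37×10⁻¹²) = 2.89×10⁻⁶ V = 2.89 µV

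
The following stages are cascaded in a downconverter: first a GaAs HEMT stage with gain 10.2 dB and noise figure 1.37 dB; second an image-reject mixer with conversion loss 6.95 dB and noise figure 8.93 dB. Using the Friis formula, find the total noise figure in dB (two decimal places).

3.06 dB

Convert to linear (a loss of L dB is a gain of −L dB): F_i = 10^(NF_i/10), G_i = 10^(G_i,dB/10)
  Stage 1: F_1 = 10^(1.37/10) = 1.371, G_1 = 10^(10.2/10) = 10.47
  Stage 2: F_2 = 10^(8.93/10) = 7.816, G_2 = 10^(−6.95/10) = 0.2018
Friis cascade:
  F = 1.371 + (7.816 − 1)/10.47 = 2.022
NF = 10 log₁₀(2.022) = 3.06 dB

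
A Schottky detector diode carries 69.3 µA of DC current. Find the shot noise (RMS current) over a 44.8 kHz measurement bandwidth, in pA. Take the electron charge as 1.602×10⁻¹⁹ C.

997 pA

I_n = √(2qI·B)
2qI·B = 2 × 1.602×10⁻¹⁹ × 6.93×10⁻⁵ × 4.48×10⁴ = 9.95×10⁻¹⁹ A²
I_n = √(9.95×10⁻¹⁹) = 9.97×10⁻¹⁰ A = 997 pA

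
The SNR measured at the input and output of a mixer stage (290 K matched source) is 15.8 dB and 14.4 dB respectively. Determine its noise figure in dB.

1.4 dB

NF (dB) = SNR_in(dB) − SNR_out(dB) when the source is at T₀
NF = 15.8 − 14.4 = 1.4 dB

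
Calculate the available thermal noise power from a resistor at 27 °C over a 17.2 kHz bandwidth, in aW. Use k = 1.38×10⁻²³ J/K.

T = 27 °C + 273.15 = 300.15 K
P_n = kTB = 1.38×10⁻²³ × 300.15 × 1.72×10⁴ = 7.12×10⁻¹⁷ W = 71.2 aW

71.2 aW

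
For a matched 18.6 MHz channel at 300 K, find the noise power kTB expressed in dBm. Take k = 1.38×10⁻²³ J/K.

P_n = kTB = 1.38×10⁻²³ × 300 × 1.86×10⁷ = 7.70×10⁻¹⁴ W
In dBm: 10 log₁₀(7.70×10⁻¹⁴ / 10⁻³) = −101.1 dBm

−101.1 dBm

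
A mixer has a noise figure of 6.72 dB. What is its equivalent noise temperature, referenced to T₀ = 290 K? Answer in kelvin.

1073 K

F = 10^(6.72/10) = 4.69894
T_e = (F − 1)·T₀ = (4.69894 − 1) × 290 = 1073 K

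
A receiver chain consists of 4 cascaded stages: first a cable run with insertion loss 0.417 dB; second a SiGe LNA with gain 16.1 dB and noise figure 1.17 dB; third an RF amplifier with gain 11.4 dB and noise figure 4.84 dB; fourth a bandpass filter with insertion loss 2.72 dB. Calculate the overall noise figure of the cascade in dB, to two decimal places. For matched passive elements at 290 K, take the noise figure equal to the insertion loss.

Convert to linear (a loss of L dB is a gain of −L dB): F_i = 10^(NF_i/10), G_i = 10^(G_i,dB/10)
  Stage 1: F_1 = 10^(0.417/10) = 1.101, G_1 = 10^(−0.417/10) = 0.9084
  Stage 2: F_2 = 10^(1.17/10) = 1.309, G_2 = 10^(16.1/10) = 40.74
  Stage 3: F_3 = 10^(4.84/10) = 3.048, G_3 = 10^(11.4/10) = 13.80
  Stage 4: F_4 = 10^(2.72/10) = 1.871, G_4 = 10^(−2.72/10) = 0.5346
Friis cascade:
  F = 1.101 + (1.309 − 1)/0.9084 + (3.048 − 1)/37.01 + (1.871 − 1)/510.9 = 1.498
NF = 10 log₁₀(1.498) = 1.76 dB

1.76 dB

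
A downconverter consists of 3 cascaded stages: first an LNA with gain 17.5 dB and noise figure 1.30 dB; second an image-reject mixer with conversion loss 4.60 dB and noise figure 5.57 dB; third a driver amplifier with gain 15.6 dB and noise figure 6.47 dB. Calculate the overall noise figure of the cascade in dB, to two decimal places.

1.96 dB

Convert to linear (a loss of L dB is a gain of −L dB): F_i = 10^(NF_i/10), G_i = 10^(G_i,dB/10)
  Stage 1: F_1 = 10^(1.30/10) = 1.349, G_1 = 10^(17.5/10) = 56.23
  Stage 2: F_2 = 10^(5.57/10) = 3.606, G_2 = 10^(−4.60/10) = 0.3467
  Stage 3: F_3 = 10^(6.47/10) = 4.436, G_3 = 10^(15.6/10) = 36.31
Friis cascade:
  F = 1.349 + (3.606 − 1)/56.23 + (4.436 − 1)/19.50 = 1.572
NF = 10 log₁₀(1.572) = 1.96 dB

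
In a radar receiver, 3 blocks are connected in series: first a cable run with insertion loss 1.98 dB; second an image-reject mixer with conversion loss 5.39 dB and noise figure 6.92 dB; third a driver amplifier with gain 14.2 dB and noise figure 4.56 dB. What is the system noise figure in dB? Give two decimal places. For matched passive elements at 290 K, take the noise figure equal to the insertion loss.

12.53 dB

Convert to linear (a loss of L dB is a gain of −L dB): F_i = 10^(NF_i/10), G_i = 10^(G_i,dB/10)
  Stage 1: F_1 = 10^(1.98/10) = 1.578, G_1 = 10^(−1.98/10) = 0.6339
  Stage 2: F_2 = 10^(6.92/10) = 4.920, G_2 = 10^(−5.39/10) = 0.2891
  Stage 3: F_3 = 10^(4.56/10) = 2.858, G_3 = 10^(14.2/10) = 26.30
Friis cascade:
  F = 1.578 + (4.920 − 1)/0.6339 + (2.858 − 1)/0.1832 = 17.90
NF = 10 log₁₀(17.90) = 12.53 dB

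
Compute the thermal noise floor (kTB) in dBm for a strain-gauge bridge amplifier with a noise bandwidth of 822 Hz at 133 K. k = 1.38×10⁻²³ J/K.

−148.2 dBm

P_n = kTB = 1.38×10⁻²³ × 133 × 8.22×10² = 1.51×10⁻¹⁸ W
In dBm: 10 log₁₀(1.51×10⁻¹⁸ / 10⁻³) = −148.2 dBm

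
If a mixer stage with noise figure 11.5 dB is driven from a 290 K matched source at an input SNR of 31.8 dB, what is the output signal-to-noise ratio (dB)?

By definition F = SNR_in/SNR_out, so in dB: SNR_out = SNR_in − NF
SNR_out = 31.8 − 11.5 = 20.3 dB

20.3 dB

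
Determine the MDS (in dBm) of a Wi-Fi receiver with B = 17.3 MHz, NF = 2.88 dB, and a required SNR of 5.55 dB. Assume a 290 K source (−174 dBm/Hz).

Sensitivity = −174 + 10 log₁₀(B) + NF + SNR_min
= −174 + 72.38 + 2.88 + 5.55
= −93.19 dBm → −93.2 dBm

−93.2 dBm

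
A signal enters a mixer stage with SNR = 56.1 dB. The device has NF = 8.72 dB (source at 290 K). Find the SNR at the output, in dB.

47.38 dB

By definition F = SNR_in/SNR_out, so in dB: SNR_out = SNR_in − NF
SNR_out = 56.1 − 8.72 = 47.38 dB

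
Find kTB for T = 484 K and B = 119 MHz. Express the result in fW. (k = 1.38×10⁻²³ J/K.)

P_n = kTB = 1.38×10⁻²³ × 484 × 1.19×10⁸ = 7.95×10⁻¹³ W = 795 fW

795 fW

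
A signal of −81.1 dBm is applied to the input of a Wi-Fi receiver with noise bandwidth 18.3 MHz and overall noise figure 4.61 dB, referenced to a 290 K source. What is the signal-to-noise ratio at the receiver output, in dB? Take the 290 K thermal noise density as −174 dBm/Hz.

15.7 dB

Noise floor: N = −174 + 10 log₁₀(B) + NF
10 log₁₀(1.83×10⁷) = 72.62 dB
N = −174 + 72.62 + 4.61 = −96.77 dBm
SNR = P_sig − N = −81.1 − (−96.77) = 15.67 dB → 15.7 dB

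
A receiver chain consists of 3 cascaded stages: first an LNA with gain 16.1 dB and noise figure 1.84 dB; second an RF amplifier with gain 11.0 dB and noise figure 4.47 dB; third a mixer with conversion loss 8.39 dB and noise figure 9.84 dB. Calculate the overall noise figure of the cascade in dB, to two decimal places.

Convert to linear (a loss of L dB is a gain of −L dB): F_i = 10^(NF_i/10), G_i = 10^(G_i,dB/10)
  Stage 1: F_1 = 10^(1.84/10) = 1.528, G_1 = 10^(16.1/10) = 40.74
  Stage 2: F_2 = 10^(4.47/10) = 2.799, G_2 = 10^(11.0/10) = 12.59
  Stage 3: F_3 = 10^(9.84/10) = 9.638, G_3 = 10^(−8.39/10) = 0.1449
Friis cascade:
  F = 1.528 + (2.799 − 1)/40.74 + (9.638 − 1)/512.9 = 1.589
NF = 10 log₁₀(1.589) = 2.01 dB

2.01 dB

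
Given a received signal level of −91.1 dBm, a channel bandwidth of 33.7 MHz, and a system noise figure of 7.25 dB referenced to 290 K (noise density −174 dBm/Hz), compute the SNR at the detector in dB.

0.4 dB

Noise floor: N = −174 + 10 log₁₀(B) + NF
10 log₁₀(3.37×10⁷) = 75.28 dB
N = −174 + 75.28 + 7.25 = −91.47 dBm
SNR = P_sig − N = −91.1 − (−91.47) = 0.37 dB → 0.4 dB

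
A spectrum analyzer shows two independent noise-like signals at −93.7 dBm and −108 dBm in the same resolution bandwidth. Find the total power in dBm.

−93.5 dBm

Convert to linear, add, convert back:
P₁ = 4.27×10⁻¹³ W, P₂ = 1.58×10⁻¹⁴ W
P_tot = 4.42×10⁻¹³ W → 10 log₁₀(P_tot / 10⁻³) = −93.5 dBm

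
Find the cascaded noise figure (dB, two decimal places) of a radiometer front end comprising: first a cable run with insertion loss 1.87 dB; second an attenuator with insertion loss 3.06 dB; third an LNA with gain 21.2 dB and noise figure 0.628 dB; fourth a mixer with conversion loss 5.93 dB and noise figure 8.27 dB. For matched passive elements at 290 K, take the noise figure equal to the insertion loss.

Convert to linear (a loss of L dB is a gain of −L dB): F_i = 10^(NF_i/10), G_i = 10^(G_i,dB/10)
  Stage 1: F_1 = 10^(1.87/10) = 1.538, G_1 = 10^(−1.87/10) = 0.6501
  Stage 2: F_2 = 10^(3.06/10) = 2.023, G_2 = 10^(−3.06/10) = 0.4943
  Stage 3: F_3 = 10^(0.628/10) = 1.156, G_3 = 10^(21.2/10) = 131.8
  Stage 4: F_4 = 10^(8.27/10) = 6.714, G_4 = 10^(−5.93/10) = 0.2553
Friis cascade:
  F = 1.538 + (2.023 − 1)/0.6501 + (1.156 − 1)/0.3214 + (6.714 − 1)/42.36 = 3.731
NF = 10 log₁₀(3.731) = 5.72 dB

5.72 dB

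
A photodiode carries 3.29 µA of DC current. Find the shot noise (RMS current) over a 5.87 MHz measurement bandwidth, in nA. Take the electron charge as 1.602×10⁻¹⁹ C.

I_n = √(2qI·B)
2qI·B = 2 × 1.602×10⁻¹⁹ × 3.29×10⁻⁶ × 5.87×10⁶ = 6.19×10⁻¹⁸ A²
I_n = √(6.19×10⁻¹⁸) = 2.49×10⁻⁹ A = 2.49 nA

2.49 nA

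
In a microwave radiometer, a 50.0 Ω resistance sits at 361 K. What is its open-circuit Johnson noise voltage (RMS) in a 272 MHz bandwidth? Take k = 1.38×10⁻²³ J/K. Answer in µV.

16.5 µV

V_n = √(4kTRB)
4kTRB = 4 × 1.38×10⁻²³ × 361 × 5.00×10¹ × 2.72×10⁸ = 2.71×10⁻¹⁰ V²
V_n = √(2.71×10⁻¹⁰) = 1.65×10⁻⁵ V = 16.5 µV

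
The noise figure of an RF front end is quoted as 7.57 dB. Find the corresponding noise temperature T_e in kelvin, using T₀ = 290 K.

F = 10^(7.57/10) = 5.71479
T_e = (F − 1)·T₀ = (5.71479 − 1) × 290 = 1367 K

1367 K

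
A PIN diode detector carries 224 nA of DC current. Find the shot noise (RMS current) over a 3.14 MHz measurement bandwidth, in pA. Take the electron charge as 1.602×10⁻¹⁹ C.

I_n = √(2qI·B)
2qI·B = 2 × 1.602×10⁻¹⁹ × 2.24×10⁻⁷ × 3.14×10⁶ = 2.25×10⁻¹⁹ A²
I_n = √(2.25×10⁻¹⁹) = 4.75×10⁻¹⁰ A = 475 pA

475 pA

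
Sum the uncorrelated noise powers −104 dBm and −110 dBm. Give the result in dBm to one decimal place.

−103.0 dBm

Convert to linear, add, convert back:
P₁ = 3.98×10⁻¹⁴ W, P₂ = 1.00×10⁻¹⁴ W
P_tot = 4.98×10⁻¹⁴ W → 10 log₁₀(P_tot / 10⁻³) = −103.0 dBm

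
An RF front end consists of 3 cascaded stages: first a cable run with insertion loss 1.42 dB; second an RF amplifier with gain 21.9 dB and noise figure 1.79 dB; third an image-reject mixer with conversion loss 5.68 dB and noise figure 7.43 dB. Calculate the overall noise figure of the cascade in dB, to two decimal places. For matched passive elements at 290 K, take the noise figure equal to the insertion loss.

3.29 dB

Convert to linear (a loss of L dB is a gain of −L dB): F_i = 10^(NF_i/10), G_i = 10^(G_i,dB/10)
  Stage 1: F_1 = 10^(1.42/10) = 1.387, G_1 = 10^(−1.42/10) = 0.7211
  Stage 2: F_2 = 10^(1.79/10) = 1.510, G_2 = 10^(21.9/10) = 154.9
  Stage 3: F_3 = 10^(7.43/10) = 5.534, G_3 = 10^(−5.68/10) = 0.2704
Friis cascade:
  F = 1.387 + (1.510 − 1)/0.7211 + (5.534 − 1)/111.7 = 2.135
NF = 10 log₁₀(2.135) = 3.29 dB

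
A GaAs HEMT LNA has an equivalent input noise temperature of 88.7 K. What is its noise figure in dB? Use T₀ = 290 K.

1.16 dB

F = 1 + T_e/T₀ = 1 + 88.7/290 = 1.30586
NF = 10 log₁₀(1.30586) = 1.16 dB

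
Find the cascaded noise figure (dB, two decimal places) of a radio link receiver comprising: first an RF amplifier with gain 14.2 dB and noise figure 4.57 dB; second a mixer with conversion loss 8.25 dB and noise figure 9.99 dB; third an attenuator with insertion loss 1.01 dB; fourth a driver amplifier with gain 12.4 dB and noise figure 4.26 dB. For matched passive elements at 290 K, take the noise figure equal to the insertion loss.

5.81 dB

Convert to linear (a loss of L dB is a gain of −L dB): F_i = 10^(NF_i/10), G_i = 10^(G_i,dB/10)
  Stage 1: F_1 = 10^(4.57/10) = 2.864, G_1 = 10^(14.2/10) = 26.30
  Stage 2: F_2 = 10^(9.99/10) = 9.977, G_2 = 10^(−8.25/10) = 0.1496
  Stage 3: F_3 = 10^(1.01/10) = 1.262, G_3 = 10^(−1.01/10) = 0.7925
  Stage 4: F_4 = 10^(4.26/10) = 2.667, G_4 = 10^(12.4/10) = 17.38
Friis cascade:
  F = 2.864 + (9.977 − 1)/26.30 + (1.262 − 1)/3.936 + (2.667 − 1)/3.119 = 3.806
NF = 10 log₁₀(3.806) = 5.81 dB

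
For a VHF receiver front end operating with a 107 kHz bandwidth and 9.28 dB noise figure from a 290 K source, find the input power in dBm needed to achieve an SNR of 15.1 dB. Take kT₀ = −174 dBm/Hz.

−99.3 dBm

Sensitivity = −174 + 10 log₁₀(B) + NF + SNR_min
= −174 + 50.29 + 9.28 + 15.1
= −99.33 dBm → −99.3 dBm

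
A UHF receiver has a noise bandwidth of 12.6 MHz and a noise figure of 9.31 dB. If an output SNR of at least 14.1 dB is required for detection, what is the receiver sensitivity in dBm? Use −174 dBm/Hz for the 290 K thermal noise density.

Sensitivity = −174 + 10 log₁₀(B) + NF + SNR_min
= −174 + 71 + 9.31 + 14.1
= −79.59 dBm → −79.6 dBm

−79.6 dBm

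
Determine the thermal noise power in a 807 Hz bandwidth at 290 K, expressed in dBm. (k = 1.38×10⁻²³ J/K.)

−144.9 dBm

P_n = kTB = 1.38×10⁻²³ × 290 × 8.07×10² = 3.23×10⁻¹⁸ W
In dBm: 10 log₁₀(3.23×10⁻¹⁸ / 10⁻³) = −144.9 dBm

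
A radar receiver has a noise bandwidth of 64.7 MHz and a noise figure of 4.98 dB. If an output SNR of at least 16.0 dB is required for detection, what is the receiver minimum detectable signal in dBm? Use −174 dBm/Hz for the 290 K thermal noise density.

−74.9 dBm

Sensitivity = −174 + 10 log₁₀(B) + NF + SNR_min
= −174 + 78.11 + 4.98 + 16.0
= −74.91 dBm → −74.9 dBm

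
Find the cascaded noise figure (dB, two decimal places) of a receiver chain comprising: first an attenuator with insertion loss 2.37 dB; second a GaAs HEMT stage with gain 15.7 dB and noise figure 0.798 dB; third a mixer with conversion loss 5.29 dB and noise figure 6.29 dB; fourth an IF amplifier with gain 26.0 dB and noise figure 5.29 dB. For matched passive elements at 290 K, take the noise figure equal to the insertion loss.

Convert to linear (a loss of L dB is a gain of −L dB): F_i = 10^(NF_i/10), G_i = 10^(G_i,dB/10)
  Stage 1: F_1 = 10^(2.37/10) = 1.726, G_1 = 10^(−2.37/10) = 0.5794
  Stage 2: F_2 = 10^(0.798/10) = 1.202, G_2 = 10^(15.7/10) = 37.15
  Stage 3: F_3 = 10^(6.29/10) = 4.256, G_3 = 10^(−5.29/10) = 0.2958
  Stage 4: F_4 = 10^(5.29/10) = 3.381, G_4 = 10^(26.0/10) = 398.1
Friis cascade:
  F = 1.726 + (1.202 − 1)/0.5794 + (4.256 − 1)/21.53 + (3.381 − 1)/6.368 = 2.599
NF = 10 log₁₀(2.599) = 4.15 dB

4.15 dB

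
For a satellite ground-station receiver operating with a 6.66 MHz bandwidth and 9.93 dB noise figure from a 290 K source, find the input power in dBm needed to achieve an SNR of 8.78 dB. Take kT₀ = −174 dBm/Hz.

−87.1 dBm

Sensitivity = −174 + 10 log₁₀(B) + NF + SNR_min
= −174 + 68.23 + 9.93 + 8.78
= −87.06 dBm → −87.1 dBm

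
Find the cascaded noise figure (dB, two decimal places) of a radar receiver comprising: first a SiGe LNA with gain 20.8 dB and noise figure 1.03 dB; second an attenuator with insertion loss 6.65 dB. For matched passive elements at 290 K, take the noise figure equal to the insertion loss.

1.13 dB

Convert to linear (a loss of L dB is a gain of −L dB): F_i = 10^(NF_i/10), G_i = 10^(G_i,dB/10)
  Stage 1: F_1 = 10^(1.03/10) = 1.268, G_1 = 10^(20.8/10) = 120.2
  Stage 2: F_2 = 10^(6.65/10) = 4.624, G_2 = 10^(−6.65/10) = 0.2163
Friis cascade:
  F = 1.268 + (4.624 − 1)/120.2 = 1.298
NF = 10 log₁₀(1.298) = 1.13 dB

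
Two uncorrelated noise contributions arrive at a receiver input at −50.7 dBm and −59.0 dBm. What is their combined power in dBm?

−50.1 dBm

Convert to linear, add, convert back:
P₁ = 8.51×10⁻⁹ W, P₂ = 1.26×10⁻⁹ W
P_tot = 9.77×10⁻⁹ W → 10 log₁₀(P_tot / 10⁻³) = −50.1 dBm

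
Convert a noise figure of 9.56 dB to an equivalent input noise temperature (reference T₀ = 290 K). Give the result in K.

2331 K

F = 10^(9.56/10) = 9.03649
T_e = (F − 1)·T₀ = (9.03649 − 1) × 290 = 2331 K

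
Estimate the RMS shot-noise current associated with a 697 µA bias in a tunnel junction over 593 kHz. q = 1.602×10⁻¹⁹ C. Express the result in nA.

11.5 nA

I_n = √(2qI·B)
2qI·B = 2 × 1.602×10⁻¹⁹ × 6.97×10⁻⁴ × 5.93×10⁵ = 1.32×10⁻¹⁶ A²
I_n = √(1.32×10⁻¹⁶) = 1.15×10⁻⁸ A = 11.5 nA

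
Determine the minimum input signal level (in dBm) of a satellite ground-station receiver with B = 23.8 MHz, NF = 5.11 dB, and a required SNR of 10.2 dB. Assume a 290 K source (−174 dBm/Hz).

Sensitivity = −174 + 10 log₁₀(B) + NF + SNR_min
= −174 + 73.77 + 5.11 + 10.2
= −84.92 dBm → −84.9 dBm

−84.9 dBm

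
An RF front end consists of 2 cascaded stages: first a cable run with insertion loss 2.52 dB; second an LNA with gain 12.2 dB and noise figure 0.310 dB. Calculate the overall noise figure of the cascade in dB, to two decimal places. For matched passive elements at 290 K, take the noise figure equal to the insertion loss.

2.83 dB

Convert to linear (a loss of L dB is a gain of −L dB): F_i = 10^(NF_i/10), G_i = 10^(G_i,dB/10)
  Stage 1: F_1 = 10^(2.52/10) = 1.786, G_1 = 10^(−2.52/10) = 0.5598
  Stage 2: F_2 = 10^(0.310/10) = 1.074, G_2 = 10^(12.2/10) = 16.60
Friis cascade:
  F = 1.786 + (1.074 − 1)/0.5598 = 1.919
NF = 10 log₁₀(1.919) = 2.83 dB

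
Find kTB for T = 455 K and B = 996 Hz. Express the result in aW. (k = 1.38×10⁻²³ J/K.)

P_n = kTB = 1.38×10⁻²³ × 455 × 9.96×10² = 6.25×10⁻¹⁸ W = 6.25 aW

6.25 aW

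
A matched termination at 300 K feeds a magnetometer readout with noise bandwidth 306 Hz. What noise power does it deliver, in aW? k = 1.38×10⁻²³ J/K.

P_n = kTB = 1.38×10⁻²³ × 300 × 3.06×10² = 1.27×10⁻¹⁸ W = 1.27 aW

1.27 aW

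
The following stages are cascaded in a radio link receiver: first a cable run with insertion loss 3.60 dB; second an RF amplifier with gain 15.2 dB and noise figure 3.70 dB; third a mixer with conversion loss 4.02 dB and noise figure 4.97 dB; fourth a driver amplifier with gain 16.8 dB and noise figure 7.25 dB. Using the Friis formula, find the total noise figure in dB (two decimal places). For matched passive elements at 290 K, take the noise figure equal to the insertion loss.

7.97 dB

Convert to linear (a loss of L dB is a gain of −L dB): F_i = 10^(NF_i/10), G_i = 10^(G_i,dB/10)
  Stage 1: F_1 = 10^(3.60/10) = 2.291, G_1 = 10^(−3.60/10) = 0.4365
  Stage 2: F_2 = 10^(3.70/10) = 2.344, G_2 = 10^(15.2/10) = 33.11
  Stage 3: F_3 = 10^(4.97/10) = 3.141, G_3 = 10^(−4.02/10) = 0.3963
  Stage 4: F_4 = 10^(7.25/10) = 5.309, G_4 = 10^(16.8/10) = 47.86
Friis cascade:
  F = 2.291 + (2.344 − 1)/0.4365 + (3.141 − 1)/14.45 + (5.309 − 1)/5.728 = 6.271
NF = 10 log₁₀(6.271) = 7.97 dB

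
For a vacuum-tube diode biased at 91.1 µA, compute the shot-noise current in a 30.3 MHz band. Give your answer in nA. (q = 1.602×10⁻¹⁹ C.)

29.7 nA

I_n = √(2qI·B)
2qI·B = 2 × 1.602×10⁻¹⁹ × 9.11×10⁻⁵ × 3.03×10⁷ = 8.84×10⁻¹⁶ A²
I_n = √(8.84×10⁻¹⁶) = 2.97×10⁻⁸ A = 29.7 nA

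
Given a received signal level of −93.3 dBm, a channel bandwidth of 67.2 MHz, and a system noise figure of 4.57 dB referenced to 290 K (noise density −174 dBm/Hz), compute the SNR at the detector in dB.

Noise floor: N = −174 + 10 log₁₀(B) + NF
10 log₁₀(6.72×10⁷) = 78.27 dB
N = −174 + 78.27 + 4.57 = −91.16 dBm
SNR = P_sig − N = −93.3 − (−91.16) = −2.14 dB → −2.1 dB

−2.1 dB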